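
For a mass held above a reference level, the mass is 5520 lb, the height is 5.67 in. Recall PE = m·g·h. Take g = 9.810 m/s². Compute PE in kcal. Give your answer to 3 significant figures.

Directly: PE = mgh.
m = 5520 lb = 2504 kg; h = 5.67 in = 0.1440 m; g = 9.810 m/s².
PE = 3537 J
3537 J × (1 kcal / 4184 J) = 0.8455 kcal

0.845 kcal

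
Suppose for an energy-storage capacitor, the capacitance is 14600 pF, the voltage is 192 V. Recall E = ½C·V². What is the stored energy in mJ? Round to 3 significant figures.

0.269 mJ

Directly: E = ½CV².
C = 14600 pF = 1.460×10^-8 F; V = 192 V.
E = 2.691×10^-4 J  (the unit combination reduces to kg·m²/s² = J)
2.691×10^-4 J × (1 mJ / 0.001000 J) = 0.2691 mJ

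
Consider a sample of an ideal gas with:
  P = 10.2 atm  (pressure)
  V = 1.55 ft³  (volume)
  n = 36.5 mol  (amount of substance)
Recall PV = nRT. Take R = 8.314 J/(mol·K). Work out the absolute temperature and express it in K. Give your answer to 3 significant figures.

Rearranging PV = nRT for T: T = PV/(nR).
P = 10.2 atm = 1.034×10^6 Pa; V = 1.55 ft³ = 0.04389 m³; n = 36.5 mol; R = 8.314 J/(mol·K).
T = 149.5 K

149 K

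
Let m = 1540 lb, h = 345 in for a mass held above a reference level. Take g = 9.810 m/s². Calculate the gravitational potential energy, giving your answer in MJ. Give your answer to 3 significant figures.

PE is given directly by: PE = mgh.
m = 1540 lb = 698.5 kg; h = 345 in = 8.763 m; g = 9.810 m/s².
PE = 60049 J
60049 J × (1 MJ / 1.000×10^6 J) = 0.06005 MJ

0.0600 MJ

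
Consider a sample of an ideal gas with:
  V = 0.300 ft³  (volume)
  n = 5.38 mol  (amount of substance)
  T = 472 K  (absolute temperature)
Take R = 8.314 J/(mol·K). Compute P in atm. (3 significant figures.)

24.5 atm

P is given directly by: P = nRT/V.
V = 0.300 ft³ = 0.008495 m³; n = 5.38 mol; T = 472 K; R = 8.314 J/(mol·K).
P = 2.485×10^6 Pa  (the unit combination reduces to kg/(m·s²) = Pa)
2.485×10^6 Pa × (1 atm / 1.013×10^5 Pa) = 24.53 atm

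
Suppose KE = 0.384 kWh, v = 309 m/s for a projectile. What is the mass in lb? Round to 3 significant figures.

63.8 lb

Rearranging: m = 2·KE/v².
KE = 0.384 kWh = 1.382×10^6 J; v = 309 m/s.
m = 28.96 kg
28.96 kg × (1 lb / 0.4536 kg) = 63.84 lb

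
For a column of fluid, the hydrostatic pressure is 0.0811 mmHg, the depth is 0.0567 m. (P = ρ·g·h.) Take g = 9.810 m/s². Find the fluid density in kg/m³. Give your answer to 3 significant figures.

Rearranging P = ρ·g·h for ρ: ρ = P/(g·h).
P = 0.0811 mmHg = 10.81 Pa; h = 0.0567 m; g = 9.810 m/s².
ρ = 19.44 kg/m³

19.4 kg/m³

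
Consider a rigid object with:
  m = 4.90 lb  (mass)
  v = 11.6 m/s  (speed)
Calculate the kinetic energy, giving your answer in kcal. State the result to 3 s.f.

Directly: KE = ½mv².
m = 4.90 lb = 2.223 kg; v = 11.6 m/s.
KE = 149.5 J  (the unit combination reduces to kg·m²/s² = J)
149.5 J × (1 kcal / 4184 J) = 0.03574 kcal

0.0357 kcal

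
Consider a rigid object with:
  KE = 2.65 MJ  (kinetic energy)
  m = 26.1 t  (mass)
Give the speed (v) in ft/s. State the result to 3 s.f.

Solving KE = ½mv² for v: v = √(2·KE/m).
KE = 2.65 MJ = 2.650×10^6 J; m = 26.1 t = 26100 kg.
v = 14.25 m/s
14.25 m/s × (1 ft/s / 0.3048 m/s) = 46.75 ft/s

46.8 ft/s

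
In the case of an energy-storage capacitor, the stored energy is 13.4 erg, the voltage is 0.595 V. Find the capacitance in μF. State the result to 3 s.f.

7.57 μF

Rearranging: C = 2E/V².
E = 13.4 erg = 1.340×10^-6 J; V = 0.595 V.
C = 7.570×10^-6 F
7.570×10^-6 F × (1 μF / 1.000×10^-6 F) = 7.570 μF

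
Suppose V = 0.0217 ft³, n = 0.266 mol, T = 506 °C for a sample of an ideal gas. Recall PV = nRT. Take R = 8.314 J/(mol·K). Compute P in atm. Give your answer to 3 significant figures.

27.7 atm

From the ideal-gas law: P = nRT/V.
V = 0.0217 ft³ = 6.145×10^-4 m³; n = 0.266 mol; T = 506 °C = 779.1 K; R = 8.314 J/(mol·K).
P = 2.804×10^6 Pa  (the unit combination reduces to kg/(m·s²) = Pa)
2.804×10^6 Pa × (1 atm / 1.013×10^5 Pa) = 27.68 atm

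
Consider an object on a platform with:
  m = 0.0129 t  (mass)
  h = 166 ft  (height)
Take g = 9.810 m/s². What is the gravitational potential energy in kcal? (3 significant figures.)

1.53 kcal

PE is given directly by: PE = mgh.
m = 0.0129 t = 12.90 kg; h = 166 ft = 50.60 m; g = 9.810 m/s².
PE = 6403 J  (the unit combination reduces to kg·m²/s² = J)
6403 J × (1 kcal / 4184 J) = 1.530 kcal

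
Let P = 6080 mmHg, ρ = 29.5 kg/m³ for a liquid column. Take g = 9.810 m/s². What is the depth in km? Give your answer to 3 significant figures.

2.80 km

Rearranging P = ρ·g·h for h: h = P/(ρ·g).
P = 6080 mmHg = 8.106×10^5 Pa; ρ = 29.5 kg/m³; g = 9.810 m/s².
h = 2801 m
2801 m × (1 km / 1000 m) = 2.801 km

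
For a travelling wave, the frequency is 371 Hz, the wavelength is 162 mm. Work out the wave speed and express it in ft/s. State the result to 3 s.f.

197 ft/s

v is given directly by: v = fλ.
f = 371 Hz; λ = 162 mm = 0.1620 m.
v = 60.10 m/s
60.10 m/s × (1 ft/s / 0.3048 m/s) = 197.2 ft/s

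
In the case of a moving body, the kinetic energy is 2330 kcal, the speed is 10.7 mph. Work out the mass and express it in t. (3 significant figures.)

852 t

Solving KE = ½mv² for m: m = 2·KE/v².
KE = 2330 kcal = 9.749×10^6 J; v = 10.7 mph = 4.783 m/s.
m = 8.522×10^5 kg
8.522×10^5 kg × (1 t / 1000 kg) = 852.2 t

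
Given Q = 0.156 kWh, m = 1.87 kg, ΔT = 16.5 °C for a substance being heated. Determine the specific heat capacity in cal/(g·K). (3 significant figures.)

4.35 cal/(g·K)

Solving Q = m·c·ΔT for c: c = Q/(m·ΔT).
Q = 0.156 kWh = 5.616×10^5 J; m = 1.87 kg; ΔT = 16.5 °C = 16.50 K.
c = 18201 J/(kg·K)
18201 J/(kg·K) × (1 cal/(g·K) / 4184 J/(kg·K)) = 4.350 cal/(g·K)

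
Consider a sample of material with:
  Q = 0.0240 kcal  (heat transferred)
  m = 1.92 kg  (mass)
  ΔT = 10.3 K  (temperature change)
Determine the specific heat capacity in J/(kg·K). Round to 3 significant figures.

5.08 J/(kg·K)

Rearranging: c = Q/(m·ΔT).
Q = 0.0240 kcal = 100.4 J; m = 1.92 kg; ΔT = 10.3 K.
c = 5.078 J/(kg·K)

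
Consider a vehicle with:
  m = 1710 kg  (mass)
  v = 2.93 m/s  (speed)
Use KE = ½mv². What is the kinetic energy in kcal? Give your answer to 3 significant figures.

KE is given directly by: KE = ½mv².
m = 1710 kg; v = 2.93 m/s.
KE = 7340 J
7340 J × (1 kcal / 4184 J) = 1.754 kcal

1.75 kcal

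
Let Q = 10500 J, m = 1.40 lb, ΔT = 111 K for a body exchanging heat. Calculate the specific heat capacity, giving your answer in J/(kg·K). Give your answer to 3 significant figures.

Solving Q = m·c·ΔT for c: c = Q/(m·ΔT).
Q = 10500 J; m = 1.40 lb = 0.6350 kg; ΔT = 111 K.
c = 149.0 J/(kg·K)

149 J/(kg·K)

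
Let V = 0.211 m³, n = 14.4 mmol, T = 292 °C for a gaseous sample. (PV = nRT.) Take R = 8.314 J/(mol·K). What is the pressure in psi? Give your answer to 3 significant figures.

0.0465 psi

P is given directly by: P = nRT/V.
V = 0.211 m³; n = 14.4 mmol = 0.01440 mol; T = 292 °C = 565.1 K; R = 8.314 J/(mol·K).
P = 320.7 Pa  (the unit combination reduces to kg/(m·s²) = Pa)
320.7 Pa × (1 psi / 6895 Pa) = 0.04651 psi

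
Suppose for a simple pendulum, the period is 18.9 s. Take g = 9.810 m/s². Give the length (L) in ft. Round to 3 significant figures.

291 ft

Solving T = 2π√(L/g) for L: L = g·(T/2π)².
T = 18.9 s; g = 9.810 m/s².
L = 88.76 m
88.76 m × (1 ft / 0.3048 m) = 291.2 ft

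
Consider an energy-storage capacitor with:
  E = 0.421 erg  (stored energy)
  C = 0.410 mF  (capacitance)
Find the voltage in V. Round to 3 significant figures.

Solving E = ½C·V² for V: V = √(2E/C).
E = 0.421 erg = 4.210×10^-8 J; C = 0.410 mF = 4.100×10^-4 F.
V = 0.01433 V

0.0143 V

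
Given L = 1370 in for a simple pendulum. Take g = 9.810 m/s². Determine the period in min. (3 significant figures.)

0.197 min

Directly: T = 2π√(L/g).
L = 1370 in = 34.80 m; g = 9.810 m/s².
T = 11.83 s
11.83 s × (1 min / 60.00 s) = 0.1972 min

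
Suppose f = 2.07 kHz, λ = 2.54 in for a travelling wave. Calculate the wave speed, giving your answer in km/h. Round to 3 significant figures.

Directly: v = fλ.
f = 2.07 kHz = 2070 Hz; λ = 2.54 in = 0.06452 m.
v = 133.5 m/s
133.5 m/s × (1 km/h / 0.2778 m/s) = 480.8 km/h

481 km/h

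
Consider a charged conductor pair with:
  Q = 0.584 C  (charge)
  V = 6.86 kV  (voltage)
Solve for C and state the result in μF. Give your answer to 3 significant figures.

Directly: C = Q/V.
Q = 0.584 C; V = 6.86 kV = 6860 V.
C = 8.513×10^-5 F
8.513×10^-5 F × (1 μF / 1.000×10^-6 F) = 85.13 μF

85.1 μF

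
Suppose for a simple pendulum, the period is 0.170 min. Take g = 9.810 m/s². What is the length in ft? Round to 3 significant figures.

84.8 ft

Solving T = 2π√(L/g) for L: L = g·(T/2π)².
T = 0.170 min = 10.20 s; g = 9.810 m/s².
L = 25.85 m
25.85 m × (1 ft / 0.3048 m) = 84.82 ft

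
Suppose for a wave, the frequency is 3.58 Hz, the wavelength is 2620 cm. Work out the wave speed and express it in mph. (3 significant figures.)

210 mph

v is given directly by: v = fλ.
f = 3.58 Hz; λ = 2620 cm = 26.20 m.
v = 93.80 m/s
93.80 m/s × (1 mph / 0.4470 m/s) = 209.8 mph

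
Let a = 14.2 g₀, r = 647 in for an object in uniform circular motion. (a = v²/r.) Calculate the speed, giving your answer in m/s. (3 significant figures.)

Solving a = v²/r for v: v = √(a·r).
a = 14.2 g₀ = 139.3 m/s²; r = 647 in = 16.43 m.
v = 47.84 m/s

47.8 m/s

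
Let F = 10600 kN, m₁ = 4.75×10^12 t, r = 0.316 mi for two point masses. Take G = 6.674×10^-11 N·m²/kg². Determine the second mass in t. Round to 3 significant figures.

From Newton's law of gravitation: m₂ = F·r²/(G·m₁).
F = 10600 kN = 1.060×10^7 N; m₁ = 4.75×10^12 t = 4.750×10^15 kg; r = 0.316 mi = 508.6 m; G = 6.674×10^-11 N·m²/kg².
m₂ = 8.648×10^6 kg
8.648×10^6 kg × (1 t / 1000 kg) = 8648 t

8650 t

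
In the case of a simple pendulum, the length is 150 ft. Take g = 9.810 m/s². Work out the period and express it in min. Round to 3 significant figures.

Directly: T = 2π√(L/g).
L = 150 ft = 45.72 m; g = 9.810 m/s².
T = 13.56 s
13.56 s × (1 min / 60.00 s) = 0.2261 min

0.226 min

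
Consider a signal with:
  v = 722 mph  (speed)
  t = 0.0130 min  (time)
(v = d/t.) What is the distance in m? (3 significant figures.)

Rearranging v = d/t for d: d = v·t.
v = 722 mph = 322.8 m/s; t = 0.0130 min = 0.7800 s.
d = 251.8 m

252 m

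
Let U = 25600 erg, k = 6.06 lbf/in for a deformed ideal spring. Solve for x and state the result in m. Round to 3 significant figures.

0.00220 m

Solving U = ½k·x² for x: x = √(2U/k).
U = 25600 erg = 0.002560 J; k = 6.06 lbf/in = 1061 N/m.
x = 0.002196 m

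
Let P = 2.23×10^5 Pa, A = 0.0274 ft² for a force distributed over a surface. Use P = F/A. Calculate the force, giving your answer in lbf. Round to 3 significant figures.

128 lbf

Solving P = F/A for F: F = P·A.
P = 2.23×10^5 Pa; A = 0.0274 ft² = 0.002546 m².
F = 567.7 N
567.7 N × (1 lbf / 4.448 N) = 127.6 lbf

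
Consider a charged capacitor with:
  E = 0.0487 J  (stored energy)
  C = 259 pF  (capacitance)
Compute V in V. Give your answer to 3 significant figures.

Solving E = ½C·V² for V: V = √(2E/C).
E = 0.0487 J; C = 259 pF = 2.590×10^-10 F.
V = 19392 V

19400 V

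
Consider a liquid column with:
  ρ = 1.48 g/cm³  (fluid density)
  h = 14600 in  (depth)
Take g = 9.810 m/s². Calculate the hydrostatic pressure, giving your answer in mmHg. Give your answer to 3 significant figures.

40400 mmHg

Directly: P = ρgh.
ρ = 1.48 g/cm³ = 1480 kg/m³; h = 14600 in = 370.8 m; g = 9.810 m/s².
P = 5.384×10^6 Pa
5.384×10^6 Pa × (1 mmHg / 133.3 Pa) = 40385 mmHg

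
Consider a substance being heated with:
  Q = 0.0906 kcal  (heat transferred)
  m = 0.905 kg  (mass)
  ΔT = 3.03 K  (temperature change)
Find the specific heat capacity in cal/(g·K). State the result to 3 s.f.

0.0330 cal/(g·K)

Solving Q = m·c·ΔT for c: c = Q/(m·ΔT).
Q = 0.0906 kcal = 379.1 J; m = 0.905 kg; ΔT = 3.03 K.
c = 138.2 J/(kg·K)
138.2 J/(kg·K) × (1 cal/(g·K) / 4184 J/(kg·K)) = 0.03304 cal/(g·K)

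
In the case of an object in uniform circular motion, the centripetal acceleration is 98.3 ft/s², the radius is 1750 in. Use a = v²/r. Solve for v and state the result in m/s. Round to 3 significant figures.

Rearranging a = v²/r for v: v = √(a·r).
a = 98.3 ft/s² = 29.96 m/s²; r = 1750 in = 44.45 m.
v = 36.49 m/s

36.5 m/s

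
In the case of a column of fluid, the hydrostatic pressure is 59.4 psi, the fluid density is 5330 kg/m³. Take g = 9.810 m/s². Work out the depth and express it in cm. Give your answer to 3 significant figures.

Solving P = ρ·g·h for h: h = P/(ρ·g).
P = 59.4 psi = 4.095×10^5 Pa; ρ = 5330 kg/m³; g = 9.810 m/s².
h = 7.833 m
7.833 m × (1 cm / 0.01000 m) = 783.3 cm

783 cm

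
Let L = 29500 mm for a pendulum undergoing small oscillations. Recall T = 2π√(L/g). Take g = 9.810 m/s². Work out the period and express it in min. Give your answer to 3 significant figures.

T is given directly by: T = 2π√(L/g).
L = 29500 mm = 29.50 m; g = 9.810 m/s².
T = 10.90 s
10.90 s × (1 min / 60.00 s) = 0.1816 min

0.182 min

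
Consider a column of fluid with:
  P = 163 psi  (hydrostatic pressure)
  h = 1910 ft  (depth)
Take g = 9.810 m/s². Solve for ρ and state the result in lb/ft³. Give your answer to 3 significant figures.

Solving P = ρ·g·h for ρ: ρ = P/(g·h).
P = 163 psi = 1.124×10^6 Pa; h = 1910 ft = 582.2 m; g = 9.810 m/s².
ρ = 196.8 kg/m³
196.8 kg/m³ × (1 lb/ft³ / 16.02 kg/m³) = 12.28 lb/ft³

12.3 lb/ft³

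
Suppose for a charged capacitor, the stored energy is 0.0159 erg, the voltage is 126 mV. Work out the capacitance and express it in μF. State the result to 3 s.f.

0.200 μF

Rearranging: C = 2E/V².
E = 0.0159 erg = 1.590×10^-9 J; V = 126 mV = 0.1260 V.
C = 2.003×10^-7 F
2.003×10^-7 F × (1 μF / 1.000×10^-6 F) = 0.2003 μF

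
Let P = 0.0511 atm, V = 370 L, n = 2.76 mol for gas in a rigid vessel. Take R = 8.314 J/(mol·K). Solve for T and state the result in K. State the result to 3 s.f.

83.5 K

Rearranging PV = nRT for T: T = PV/(nR).
P = 0.0511 atm = 5178 Pa; V = 370 L = 0.3700 m³; n = 2.76 mol; R = 8.314 J/(mol·K).
T = 83.49 K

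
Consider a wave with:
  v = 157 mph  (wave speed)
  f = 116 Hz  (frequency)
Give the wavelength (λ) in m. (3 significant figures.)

0.605 m

Solving v = f·λ for λ: λ = v/f.
v = 157 mph = 70.19 m/s; f = 116 Hz.
λ = 0.6050 m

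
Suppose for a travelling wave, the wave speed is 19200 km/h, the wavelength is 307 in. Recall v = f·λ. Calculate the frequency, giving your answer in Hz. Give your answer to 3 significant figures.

Rearranging: f = v/λ.
v = 19200 km/h = 5333 m/s; λ = 307 in = 7.798 m.
f = 684.0 Hz

684 Hz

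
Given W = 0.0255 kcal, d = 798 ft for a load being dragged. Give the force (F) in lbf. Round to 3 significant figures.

Rearranging W = F·d for F: F = W/d.
W = 0.0255 kcal = 106.7 J; d = 798 ft = 243.2 m.
F = 0.4386 N
0.4386 N × (1 lbf / 4.448 N) = 0.09861 lbf

0.0986 lbf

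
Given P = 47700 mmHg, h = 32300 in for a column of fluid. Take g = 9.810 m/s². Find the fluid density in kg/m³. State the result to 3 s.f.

790 kg/m³

Rearranging P = ρ·g·h for ρ: ρ = P/(g·h).
P = 47700 mmHg = 6.359×10^6 Pa; h = 32300 in = 820.4 m; g = 9.810 m/s².
ρ = 790.2 kg/m³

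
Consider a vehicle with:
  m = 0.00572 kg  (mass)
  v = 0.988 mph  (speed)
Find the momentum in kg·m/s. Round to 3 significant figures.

0.00253 kg·m/s

Directly: p = mv.
m = 0.00572 kg; v = 0.988 mph = 0.4417 m/s.
p = 0.002526 kg·m/s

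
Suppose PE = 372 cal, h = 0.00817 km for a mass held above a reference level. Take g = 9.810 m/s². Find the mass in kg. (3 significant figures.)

Rearranging: m = PE/(g·h).
PE = 372 cal = 1556 J; h = 0.00817 km = 8.170 m; g = 9.810 m/s².
m = 19.42 kg

19.4 kg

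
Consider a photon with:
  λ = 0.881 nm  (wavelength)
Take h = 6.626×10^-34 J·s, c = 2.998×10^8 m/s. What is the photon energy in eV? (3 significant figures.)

E is given directly by: E = hc/λ.
λ = 0.881 nm = 8.810×10^-10 m; h = 6.626×10^-34 J·s; c = 2.998×10^8 m/s.
E = 2.255×10^-16 J
2.255×10^-16 J × (1 eV / 1.602×10^-19 J) = 1407 eV

1410 eV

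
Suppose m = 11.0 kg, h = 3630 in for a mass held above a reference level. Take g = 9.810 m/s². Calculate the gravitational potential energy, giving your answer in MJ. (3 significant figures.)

0.00995 MJ

PE is given directly by: PE = mgh.
m = 11.0 kg; h = 3630 in = 92.20 m; g = 9.810 m/s².
PE = 9950 J  (the unit combination reduces to kg·m²/s² = J)
9950 J × (1 MJ / 1.000×10^6 J) = 0.009950 MJ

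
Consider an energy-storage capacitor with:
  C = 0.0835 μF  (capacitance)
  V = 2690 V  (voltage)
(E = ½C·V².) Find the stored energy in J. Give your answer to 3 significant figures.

0.302 J

Directly: E = ½CV².
C = 0.0835 μF = 8.350×10^-8 F; V = 2690 V.
E = 0.3021 J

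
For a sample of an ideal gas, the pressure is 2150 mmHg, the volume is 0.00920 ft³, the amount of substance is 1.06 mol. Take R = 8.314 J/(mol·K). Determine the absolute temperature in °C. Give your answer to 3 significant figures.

-265 °C

Rearranging: T = PV/(nR).
P = 2150 mmHg = 2.866×10^5 Pa; V = 0.00920 ft³ = 2.605×10^-4 m³; n = 1.06 mol; R = 8.314 J/(mol·K).
T = 8.473 K
8.473 K − 273.15 = -264.7 °C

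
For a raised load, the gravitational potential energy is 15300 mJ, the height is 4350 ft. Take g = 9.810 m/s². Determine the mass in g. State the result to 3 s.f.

1.18 g

Solving PE = m·g·h for m: m = PE/(g·h).
PE = 15300 mJ = 15.30 J; h = 4350 ft = 1326 m; g = 9.810 m/s².
m = 0.001176 kg
0.001176 kg × (1 g / 0.001000 kg) = 1.176 g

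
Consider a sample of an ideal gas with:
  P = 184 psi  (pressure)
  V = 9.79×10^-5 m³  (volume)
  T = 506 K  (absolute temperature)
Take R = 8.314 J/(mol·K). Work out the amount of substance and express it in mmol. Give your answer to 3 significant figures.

From the ideal-gas law: n = PV/(RT).
P = 184 psi = 1.269×10^6 Pa; V = 9.79×10^-5 m³; T = 506 K; R = 8.314 J/(mol·K).
n = 0.02952 mol
0.02952 mol × (1 mmol / 0.001000 mol) = 29.52 mmol

29.5 mmol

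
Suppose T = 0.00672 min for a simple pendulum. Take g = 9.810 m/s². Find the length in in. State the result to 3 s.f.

Rearranging T = 2π√(L/g) for L: L = g·(T/2π)².
T = 0.00672 min = 0.4032 s; g = 9.810 m/s².
L = 0.04040 m
0.04040 m × (1 in / 0.02540 m) = 1.590 in

1.59 in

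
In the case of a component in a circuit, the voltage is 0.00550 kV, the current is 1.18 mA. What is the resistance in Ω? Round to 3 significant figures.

From Ohm's law: R = V/I.
V = 0.00550 kV = 5.500 V; I = 1.18 mA = 0.001180 A.
R = 4661 Ω

4660 Ω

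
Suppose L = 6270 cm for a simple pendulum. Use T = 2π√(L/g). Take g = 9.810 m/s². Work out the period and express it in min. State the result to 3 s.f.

T is given directly by: T = 2π√(L/g).
L = 6270 cm = 62.70 m; g = 9.810 m/s².
T = 15.88 s
15.88 s × (1 min / 60.00 s) = 0.2647 min

0.265 min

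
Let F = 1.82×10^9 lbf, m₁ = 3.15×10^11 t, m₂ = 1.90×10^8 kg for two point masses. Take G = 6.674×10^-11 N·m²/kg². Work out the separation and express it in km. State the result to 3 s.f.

Rearranging F = G·m₁·m₂/r² for r: r = √(G·m₁m₂/F).
F = 1.82×10^9 lbf = 8.096×10^9 N; m₁ = 3.15×10^11 t = 3.150×10^14 kg; m₂ = 1.90×10^8 kg; G = 6.674×10^-11 N·m²/kg².
r = 22.21 m
22.21 m × (1 km / 1000 m) = 0.02221 km

0.0222 km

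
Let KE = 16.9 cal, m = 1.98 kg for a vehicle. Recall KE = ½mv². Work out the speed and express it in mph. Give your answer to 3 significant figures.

Rearranging KE = ½mv² for v: v = √(2·KE/m).
KE = 16.9 cal = 70.71 J; m = 1.98 kg.
v = 8.451 m/s
8.451 m/s × (1 mph / 0.4470 m/s) = 18.90 mph

18.9 mph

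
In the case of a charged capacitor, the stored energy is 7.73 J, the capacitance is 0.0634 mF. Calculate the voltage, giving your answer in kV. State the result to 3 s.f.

Rearranging E = ½C·V² for V: V = √(2E/C).
E = 7.73 J; C = 0.0634 mF = 6.340×10^-5 F.
V = 493.8 V
493.8 V × (1 kV / 1000 V) = 0.4938 kV

0.494 kV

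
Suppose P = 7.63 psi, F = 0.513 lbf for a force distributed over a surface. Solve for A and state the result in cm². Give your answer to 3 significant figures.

Solving P = F/A for A: A = F/P.
P = 7.63 psi = 52607 Pa; F = 0.513 lbf = 2.282 N.
A = 4.338×10^-5 m²
4.338×10^-5 m² × (1 cm² / 1.000×10^-4 m²) = 0.4338 cm²

0.434 cm²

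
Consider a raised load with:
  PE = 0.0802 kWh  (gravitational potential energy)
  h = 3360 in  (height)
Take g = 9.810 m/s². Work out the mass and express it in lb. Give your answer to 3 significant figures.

Rearranging: m = PE/(g·h).
PE = 0.0802 kWh = 2.887×10^5 J; h = 3360 in = 85.34 m; g = 9.810 m/s².
m = 344.9 kg
344.9 kg × (1 lb / 0.4536 kg) = 760.3 lb

760 lb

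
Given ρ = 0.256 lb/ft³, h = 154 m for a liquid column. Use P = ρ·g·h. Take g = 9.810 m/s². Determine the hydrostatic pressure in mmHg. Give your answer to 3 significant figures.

46.5 mmHg

P is given directly by: P = ρgh.
ρ = 0.256 lb/ft³ = 4.101 kg/m³; h = 154 m; g = 9.810 m/s².
P = 6195 Pa  (the unit combination reduces to kg/(m·s²) = Pa)
6195 Pa × (1 mmHg / 133.3 Pa) = 46.47 mmHg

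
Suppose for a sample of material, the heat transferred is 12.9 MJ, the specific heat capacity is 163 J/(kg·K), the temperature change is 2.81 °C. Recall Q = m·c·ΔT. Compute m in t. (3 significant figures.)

28.2 t

Rearranging: m = Q/(c·ΔT).
Q = 12.9 MJ = 1.290×10^7 J; c = 163 J/(kg·K); ΔT = 2.81 °C = 2.810 K.
m = 28164 kg
28164 kg × (1 t / 1000 kg) = 28.16 t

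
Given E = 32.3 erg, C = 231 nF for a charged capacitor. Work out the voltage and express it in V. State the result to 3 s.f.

Rearranging: V = √(2E/C).
E = 32.3 erg = 3.230×10^-6 J; C = 231 nF = 2.310×10^-7 F.
V = 5.288 V

5.29 V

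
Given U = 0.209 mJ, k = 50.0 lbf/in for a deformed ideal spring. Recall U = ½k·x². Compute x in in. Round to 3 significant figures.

Rearranging U = ½k·x² for x: x = √(2U/k).
U = 0.209 mJ = 2.090×10^-4 J; k = 50.0 lbf/in = 8756 N/m.
x = 2.185×10^-4 m
2.185×10^-4 m × (1 in / 0.02540 m) = 0.008602 in

0.00860 in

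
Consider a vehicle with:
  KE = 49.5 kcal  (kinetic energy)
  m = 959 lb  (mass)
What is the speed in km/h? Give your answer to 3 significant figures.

111 km/h

Rearranging: v = √(2·KE/m).
KE = 49.5 kcal = 2.071×10^5 J; m = 959 lb = 435.0 kg.
v = 30.86 m/s
30.86 m/s × (1 km/h / 0.2778 m/s) = 111.1 km/h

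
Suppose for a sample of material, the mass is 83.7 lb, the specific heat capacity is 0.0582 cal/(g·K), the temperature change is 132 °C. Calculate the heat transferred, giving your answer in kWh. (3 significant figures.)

Directly: Q = mcΔT.
m = 83.7 lb = 37.97 kg; c = 0.0582 cal/(g·K) = 243.5 J/(kg·K); ΔT = 132 °C = 132.0 K.
Q = 1.220×10^6 J  (the unit combination reduces to kg·m²/s² = J)
1.220×10^6 J × (1 kWh / 3.600×10^6 J) = 0.3390 kWh

0.339 kWh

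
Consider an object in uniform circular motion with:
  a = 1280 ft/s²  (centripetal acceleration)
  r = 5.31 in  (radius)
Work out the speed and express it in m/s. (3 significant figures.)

7.25 m/s

Rearranging: v = √(a·r).
a = 1280 ft/s² = 390.1 m/s²; r = 5.31 in = 0.1349 m.
v = 7.254 m/s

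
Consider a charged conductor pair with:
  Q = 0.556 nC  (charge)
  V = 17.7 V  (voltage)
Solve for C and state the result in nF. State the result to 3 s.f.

C is given directly by: C = Q/V.
Q = 0.556 nC = 5.560×10^-10 C; V = 17.7 V.
C = 3.141×10^-11 F
3.141×10^-11 F × (1 nF / 1.000×10^-9 F) = 0.03141 nF

0.0314 nF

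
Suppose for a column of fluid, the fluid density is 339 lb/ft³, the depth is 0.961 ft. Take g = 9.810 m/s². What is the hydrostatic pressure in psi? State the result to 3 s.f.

2.26 psi

Directly: P = ρgh.
ρ = 339 lb/ft³ = 5430 kg/m³; h = 0.961 ft = 0.2929 m; g = 9.810 m/s².
P = 15604 Pa  (the unit combination reduces to kg/(m·s²) = Pa)
15604 Pa × (1 psi / 6895 Pa) = 2.263 psi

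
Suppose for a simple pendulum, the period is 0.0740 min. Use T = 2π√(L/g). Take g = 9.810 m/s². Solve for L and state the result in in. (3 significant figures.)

193 in

Solving T = 2π√(L/g) for L: L = g·(T/2π)².
T = 0.0740 min = 4.440 s; g = 9.810 m/s².
L = 4.899 m
4.899 m × (1 in / 0.02540 m) = 192.9 in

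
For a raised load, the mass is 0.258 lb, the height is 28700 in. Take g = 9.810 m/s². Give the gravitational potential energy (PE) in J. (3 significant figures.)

837 J

Directly: PE = mgh.
m = 0.258 lb = 0.1170 kg; h = 28700 in = 729.0 m; g = 9.810 m/s².
PE = 836.9 J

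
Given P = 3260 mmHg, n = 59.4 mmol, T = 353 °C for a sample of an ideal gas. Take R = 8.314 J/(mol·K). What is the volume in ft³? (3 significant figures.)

0.0251 ft³

From the ideal-gas law: V = nRT/P.
P = 3260 mmHg = 4.346×10^5 Pa; n = 59.4 mmol = 0.05940 mol; T = 353 °C = 626.1 K; R = 8.314 J/(mol·K).
V = 7.115×10^-4 m³
7.115×10^-4 m³ × (1 ft³ / 0.02832 m³) = 0.02513 ft³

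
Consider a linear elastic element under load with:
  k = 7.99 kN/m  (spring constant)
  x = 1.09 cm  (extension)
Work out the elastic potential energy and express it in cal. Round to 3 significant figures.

0.113 cal

U is given directly by: U = ½kx².
k = 7.99 kN/m = 7990 N/m; x = 1.09 cm = 0.01090 m.
U = 0.4746 J
0.4746 J × (1 cal / 4.184 J) = 0.1134 cal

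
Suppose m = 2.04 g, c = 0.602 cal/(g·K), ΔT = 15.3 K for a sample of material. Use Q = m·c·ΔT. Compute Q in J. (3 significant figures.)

78.6 J

Q is given directly by: Q = mcΔT.
m = 2.04 g = 0.002040 kg; c = 0.602 cal/(g·K) = 2519 J/(kg·K); ΔT = 15.3 K.
Q = 78.62 J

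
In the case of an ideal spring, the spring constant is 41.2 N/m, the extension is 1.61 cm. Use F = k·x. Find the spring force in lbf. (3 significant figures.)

F is given directly by: F = kx.
k = 41.2 N/m; x = 1.61 cm = 0.01610 m.
F = 0.6633 N
0.6633 N × (1 lbf / 4.448 N) = 0.1491 lbf

0.149 lbf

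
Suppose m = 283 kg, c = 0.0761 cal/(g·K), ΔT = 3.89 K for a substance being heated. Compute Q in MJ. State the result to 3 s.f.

0.351 MJ

Q is given directly by: Q = mcΔT.
m = 283 kg; c = 0.0761 cal/(g·K) = 318.4 J/(kg·K); ΔT = 3.89 K.
Q = 3.505×10^5 J  (the unit combination reduces to kg·m²/s² = J)
3.505×10^5 J × (1 MJ / 1.000×10^6 J) = 0.3505 MJ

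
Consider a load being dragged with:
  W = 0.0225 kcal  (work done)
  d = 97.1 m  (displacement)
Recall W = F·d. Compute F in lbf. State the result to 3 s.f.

0.218 lbf

Rearranging W = F·d for F: F = W/d.
W = 0.0225 kcal = 94.14 J; d = 97.1 m.
F = 0.9695 N
0.9695 N × (1 lbf / 4.448 N) = 0.2180 lbf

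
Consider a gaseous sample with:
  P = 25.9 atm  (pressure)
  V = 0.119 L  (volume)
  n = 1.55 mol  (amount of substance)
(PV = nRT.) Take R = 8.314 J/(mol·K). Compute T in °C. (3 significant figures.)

From the ideal-gas law: T = PV/(nR).
P = 25.9 atm = 2.624×10^6 Pa; V = 0.119 L = 1.190×10^-4 m³; n = 1.55 mol; R = 8.314 J/(mol·K).
T = 24.23 K
24.23 K − 273.15 = -248.9 °C

-249 °C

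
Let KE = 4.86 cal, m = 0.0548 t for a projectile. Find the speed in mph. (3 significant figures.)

1.93 mph

Rearranging KE = ½mv² for v: v = √(2·KE/m).
KE = 4.86 cal = 20.33 J; m = 0.0548 t = 54.80 kg.
v = 0.8615 m/s
0.8615 m/s × (1 mph / 0.4470 m/s) = 1.927 mph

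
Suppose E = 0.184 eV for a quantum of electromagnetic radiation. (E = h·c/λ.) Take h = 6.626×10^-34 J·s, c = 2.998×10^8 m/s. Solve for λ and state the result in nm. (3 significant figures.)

6740 nm

Rearranging E = h·c/λ for λ: λ = hc/E.
E = 0.184 eV = 2.948×10^-20 J; h = 6.626×10^-34 J·s; c = 2.998×10^8 m/s.
λ = 6.738×10^-6 m
6.738×10^-6 m × (1 nm / 1.000×10^-9 m) = 6738 nm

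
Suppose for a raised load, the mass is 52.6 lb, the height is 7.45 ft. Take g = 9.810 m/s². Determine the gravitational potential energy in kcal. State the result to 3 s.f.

Directly: PE = mgh.
m = 52.6 lb = 23.86 kg; h = 7.45 ft = 2.271 m; g = 9.810 m/s².
PE = 531.5 J
531.5 J × (1 kcal / 4184 J) = 0.1270 kcal

0.127 kcal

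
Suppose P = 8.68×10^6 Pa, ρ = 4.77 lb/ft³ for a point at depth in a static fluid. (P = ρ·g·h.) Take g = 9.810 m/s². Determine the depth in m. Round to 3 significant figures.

Rearranging P = ρ·g·h for h: h = P/(ρ·g).
P = 8.68×10^6 Pa; ρ = 4.77 lb/ft³ = 76.41 kg/m³; g = 9.810 m/s².
h = 11580 m

11600 m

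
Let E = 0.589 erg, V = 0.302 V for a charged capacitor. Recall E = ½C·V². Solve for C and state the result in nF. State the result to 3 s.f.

1290 nF

Solving E = ½C·V² for C: C = 2E/V².
E = 0.589 erg = 5.890×10^-8 J; V = 0.302 V.
C = 1.292×10^-6 F
1.292×10^-6 F × (1 nF / 1.000×10^-9 F) = 1292 nF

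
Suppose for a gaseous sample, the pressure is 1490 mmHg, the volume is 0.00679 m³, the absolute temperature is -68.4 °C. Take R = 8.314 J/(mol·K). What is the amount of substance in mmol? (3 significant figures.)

Rearranging: n = PV/(RT).
P = 1490 mmHg = 1.986×10^5 Pa; V = 0.00679 m³; T = -68.4 °C = 204.7 K; R = 8.314 J/(mol·K).
n = 0.7924 mol
0.7924 mol × (1 mmol / 0.001000 mol) = 792.4 mmol

792 mmol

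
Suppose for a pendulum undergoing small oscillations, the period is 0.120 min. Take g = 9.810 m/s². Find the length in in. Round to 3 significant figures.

507 in

Rearranging: L = g·(T/2π)².
T = 0.120 min = 7.200 s; g = 9.810 m/s².
L = 12.88 m
12.88 m × (1 in / 0.02540 m) = 507.2 in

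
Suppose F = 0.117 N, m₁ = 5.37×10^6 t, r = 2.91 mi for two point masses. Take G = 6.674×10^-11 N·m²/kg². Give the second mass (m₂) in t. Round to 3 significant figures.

7160 t

From Newton's law of gravitation: m₂ = F·r²/(G·m₁).
F = 0.117 N; m₁ = 5.37×10^6 t = 5.370×10^9 kg; r = 2.91 mi = 4683 m; G = 6.674×10^-11 N·m²/kg².
m₂ = 7.160×10^6 kg
7.160×10^6 kg × (1 t / 1000 kg) = 7160 t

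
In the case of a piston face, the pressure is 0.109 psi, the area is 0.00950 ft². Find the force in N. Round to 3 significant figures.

Rearranging: F = P·A.
P = 0.109 psi = 751.5 Pa; A = 0.00950 ft² = 8.826×10^-4 m².
F = 0.6633 N

0.663 N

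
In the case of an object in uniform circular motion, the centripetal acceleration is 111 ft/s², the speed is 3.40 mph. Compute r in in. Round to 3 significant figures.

Rearranging a = v²/r for r: r = v²/a.
a = 111 ft/s² = 33.83 m/s²; v = 3.40 mph = 1.520 m/s.
r = 0.06828 m
0.06828 m × (1 in / 0.02540 m) = 2.688 in

2.69 in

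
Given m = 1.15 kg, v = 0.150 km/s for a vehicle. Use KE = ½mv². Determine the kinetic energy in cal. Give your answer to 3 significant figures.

Directly: KE = ½mv².
m = 1.15 kg; v = 0.150 km/s = 150.0 m/s.
KE = 12937 J
12937 J × (1 cal / 4.184 J) = 3092 cal

3090 cal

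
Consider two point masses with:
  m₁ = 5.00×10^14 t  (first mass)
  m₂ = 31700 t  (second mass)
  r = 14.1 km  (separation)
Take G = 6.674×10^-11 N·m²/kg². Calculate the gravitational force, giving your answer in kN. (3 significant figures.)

F is given directly by: F = Gm₁m₂/r².
m₁ = 5.00×10^14 t = 5.000×10^17 kg; m₂ = 31700 t = 3.170×10^7 kg; r = 14.1 km = 14100 m; G = 6.674×10^-11 N·m²/kg².
F = 5.321×10^6 N  (the unit combination reduces to kg·m/s² = N)
5.321×10^6 N × (1 kN / 1000 N) = 5321 kN

5320 kN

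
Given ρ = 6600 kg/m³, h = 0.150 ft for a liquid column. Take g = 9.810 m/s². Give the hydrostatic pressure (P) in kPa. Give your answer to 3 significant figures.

2.96 kPa

Directly: P = ρgh.
ρ = 6600 kg/m³; h = 0.150 ft = 0.04572 m; g = 9.810 m/s².
P = 2960 Pa  (the unit combination reduces to kg/(m·s²) = Pa)
2960 Pa × (1 kPa / 1000 Pa) = 2.960 kPa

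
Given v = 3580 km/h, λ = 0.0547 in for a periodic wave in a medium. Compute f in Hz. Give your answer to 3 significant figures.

7.16×10^5 Hz

Solving v = f·λ for f: f = v/λ.
v = 3580 km/h = 994.4 m/s; λ = 0.0547 in = 0.001389 m.
f = 7.157×10^5 Hz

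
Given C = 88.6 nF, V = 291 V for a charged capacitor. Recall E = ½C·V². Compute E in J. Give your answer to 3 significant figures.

Directly: E = ½CV².
C = 88.6 nF = 8.860×10^-8 F; V = 291 V.
E = 0.003751 J

0.00375 J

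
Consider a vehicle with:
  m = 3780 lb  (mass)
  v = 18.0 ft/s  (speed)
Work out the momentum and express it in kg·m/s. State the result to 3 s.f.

p is given directly by: p = mv.
m = 3780 lb = 1715 kg; v = 18.0 ft/s = 5.486 m/s.
p = 9407 kg·m/s

9410 kg·m/s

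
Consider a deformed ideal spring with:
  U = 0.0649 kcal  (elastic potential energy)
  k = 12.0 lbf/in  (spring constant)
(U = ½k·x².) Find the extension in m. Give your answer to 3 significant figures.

Solving U = ½k·x² for x: x = √(2U/k).
U = 0.0649 kcal = 271.5 J; k = 12.0 lbf/in = 2102 N/m.
x = 0.5084 m

0.508 m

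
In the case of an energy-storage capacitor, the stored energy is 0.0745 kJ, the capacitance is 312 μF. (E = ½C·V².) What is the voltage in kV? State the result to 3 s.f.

Rearranging: V = √(2E/C).
E = 0.0745 kJ = 74.50 J; C = 312 μF = 3.120×10^-4 F.
V = 691.1 V  (the unit combination reduces to kg·m²/(A·s³) = V)
691.1 V × (1 kV / 1000 V) = 0.6911 kV

0.691 kV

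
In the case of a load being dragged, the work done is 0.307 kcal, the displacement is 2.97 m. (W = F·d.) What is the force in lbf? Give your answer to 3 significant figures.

97.2 lbf

Rearranging: F = W/d.
W = 0.307 kcal = 1284 J; d = 2.97 m.
F = 432.5 N
432.5 N × (1 lbf / 4.448 N) = 97.23 lbf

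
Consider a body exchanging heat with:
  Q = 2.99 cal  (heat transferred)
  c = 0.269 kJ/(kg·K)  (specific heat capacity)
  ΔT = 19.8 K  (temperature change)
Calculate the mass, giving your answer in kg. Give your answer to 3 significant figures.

0.00235 kg

Rearranging: m = Q/(c·ΔT).
Q = 2.99 cal = 12.51 J; c = 0.269 kJ/(kg·K) = 269.0 J/(kg·K); ΔT = 19.8 K.
m = 0.002349 kg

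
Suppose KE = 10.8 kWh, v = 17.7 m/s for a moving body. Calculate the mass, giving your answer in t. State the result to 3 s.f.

248 t

Rearranging: m = 2·KE/v².
KE = 10.8 kWh = 3.888×10^7 J; v = 17.7 m/s.
m = 2.482×10^5 kg
2.482×10^5 kg × (1 t / 1000 kg) = 248.2 t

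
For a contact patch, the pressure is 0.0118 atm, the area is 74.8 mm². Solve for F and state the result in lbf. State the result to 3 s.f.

Solving P = F/A for F: F = P·A.
P = 0.0118 atm = 1196 Pa; A = 74.8 mm² = 7.480×10^-5 m².
F = 0.08943 N  (the unit combination reduces to kg·m/s² = N)
0.08943 N × (1 lbf / 4.448 N) = 0.02011 lbf

0.0201 lbf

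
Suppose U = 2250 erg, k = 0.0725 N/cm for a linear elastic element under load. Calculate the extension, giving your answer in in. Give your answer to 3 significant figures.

Rearranging: x = √(2U/k).
U = 2250 erg = 2.250×10^-4 J; k = 0.0725 N/cm = 7.250 N/m.
x = 0.007878 m
0.007878 m × (1 in / 0.02540 m) = 0.3102 in

0.310 in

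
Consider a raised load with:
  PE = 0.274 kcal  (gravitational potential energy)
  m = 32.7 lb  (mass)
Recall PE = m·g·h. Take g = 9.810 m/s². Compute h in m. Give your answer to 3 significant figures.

7.88 m

Rearranging: h = PE/(m·g).
PE = 0.274 kcal = 1146 J; m = 32.7 lb = 14.83 kg; g = 9.810 m/s².
h = 7.879 m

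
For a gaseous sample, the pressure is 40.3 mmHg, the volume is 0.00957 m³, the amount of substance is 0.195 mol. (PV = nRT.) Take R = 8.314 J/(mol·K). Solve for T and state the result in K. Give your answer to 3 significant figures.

31.7 K

Solving PV = nRT for T: T = PV/(nR).
P = 40.3 mmHg = 5373 Pa; V = 0.00957 m³; n = 0.195 mol; R = 8.314 J/(mol·K).
T = 31.72 K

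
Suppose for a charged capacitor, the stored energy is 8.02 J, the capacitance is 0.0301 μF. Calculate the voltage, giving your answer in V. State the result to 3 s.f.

Rearranging: V = √(2E/C).
E = 8.02 J; C = 0.0301 μF = 3.010×10^-8 F.
V = 23084 V

23100 V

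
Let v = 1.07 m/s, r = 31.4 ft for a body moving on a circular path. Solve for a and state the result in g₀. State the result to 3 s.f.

Directly: a = v²/r.
v = 1.07 m/s; r = 31.4 ft = 9.571 m.
a = 0.1196 m/s²
0.1196 m/s² × (1 g₀ / 9.807 m/s²) = 0.01220 g₀

0.0122 g₀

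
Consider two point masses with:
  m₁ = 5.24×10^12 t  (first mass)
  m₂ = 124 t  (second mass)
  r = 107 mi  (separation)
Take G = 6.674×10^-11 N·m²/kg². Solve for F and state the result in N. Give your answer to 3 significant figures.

From Newton's law of gravitation: F = Gm₁m₂/r².
m₁ = 5.24×10^12 t = 5.240×10^15 kg; m₂ = 124 t = 1.240×10^5 kg; r = 107 mi = 1.722×10^5 m; G = 6.674×10^-11 N·m²/kg².
F = 1.462 N  (the unit combination reduces to kg·m/s² = N)

1.46 N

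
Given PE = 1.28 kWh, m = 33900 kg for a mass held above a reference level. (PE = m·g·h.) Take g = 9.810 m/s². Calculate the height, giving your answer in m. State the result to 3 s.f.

13.9 m

Rearranging PE = m·g·h for h: h = PE/(m·g).
PE = 1.28 kWh = 4.608×10^6 J; m = 33900 kg; g = 9.810 m/s².
h = 13.86 m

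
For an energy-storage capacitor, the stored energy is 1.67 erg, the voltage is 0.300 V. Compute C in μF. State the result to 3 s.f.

Rearranging E = ½C·V² for C: C = 2E/V².
E = 1.67 erg = 1.670×10^-7 J; V = 0.300 V.
C = 3.711×10^-6 F
3.711×10^-6 F × (1 μF / 1.000×10^-6 F) = 3.711 μF

3.71 μF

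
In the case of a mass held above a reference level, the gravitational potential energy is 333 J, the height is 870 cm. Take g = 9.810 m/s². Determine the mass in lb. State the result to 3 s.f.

Solving PE = m·g·h for m: m = PE/(g·h).
PE = 333 J; h = 870 cm = 8.700 m; g = 9.810 m/s².
m = 3.902 kg
3.902 kg × (1 lb / 0.4536 kg) = 8.602 lb

8.60 lb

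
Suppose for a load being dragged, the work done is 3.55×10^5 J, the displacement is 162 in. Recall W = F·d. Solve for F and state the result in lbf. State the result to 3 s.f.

Solving W = F·d for F: F = W/d.
W = 3.55×10^5 J; d = 162 in = 4.115 m.
F = 86274 N
86274 N × (1 lbf / 4.448 N) = 19395 lbf

19400 lbf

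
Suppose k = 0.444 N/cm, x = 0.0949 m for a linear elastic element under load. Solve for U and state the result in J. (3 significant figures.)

0.200 J

Directly: U = ½kx².
k = 0.444 N/cm = 44.40 N/m; x = 0.0949 m.
U = 0.1999 J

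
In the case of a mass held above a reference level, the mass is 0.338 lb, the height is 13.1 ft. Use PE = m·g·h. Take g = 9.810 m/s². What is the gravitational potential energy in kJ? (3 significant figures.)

PE is given directly by: PE = mgh.
m = 0.338 lb = 0.1533 kg; h = 13.1 ft = 3.993 m; g = 9.810 m/s².
PE = 6.005 J
6.005 J × (1 kJ / 1000 J) = 0.006005 kJ

0.00601 kJ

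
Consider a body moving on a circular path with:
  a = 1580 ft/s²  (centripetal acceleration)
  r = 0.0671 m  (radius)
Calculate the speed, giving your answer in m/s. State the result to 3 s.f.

Rearranging: v = √(a·r).
a = 1580 ft/s² = 481.6 m/s²; r = 0.0671 m.
v = 5.685 m/s

5.68 m/s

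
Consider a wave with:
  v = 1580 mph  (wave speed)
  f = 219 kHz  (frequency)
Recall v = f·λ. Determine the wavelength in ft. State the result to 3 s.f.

Rearranging v = f·λ for λ: λ = v/f.
v = 1580 mph = 706.3 m/s; f = 219 kHz = 2.190×10^5 Hz.
λ = 0.003225 m
0.003225 m × (1 ft / 0.3048 m) = 0.01058 ft

0.0106 ft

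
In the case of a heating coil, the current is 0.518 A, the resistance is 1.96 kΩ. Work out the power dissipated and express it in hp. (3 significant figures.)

P is given directly by: P = I²R.
I = 0.518 A; R = 1.96 kΩ = 1960 Ω.
P = 525.9 W  (the unit combination reduces to kg·m²/s³ = W)
525.9 W × (1 hp / 745.7 W) = 0.7053 hp

0.705 hp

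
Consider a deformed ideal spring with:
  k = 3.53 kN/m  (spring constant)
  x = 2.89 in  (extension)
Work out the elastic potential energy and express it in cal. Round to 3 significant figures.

2.27 cal

U is given directly by: U = ½kx².
k = 3.53 kN/m = 3530 N/m; x = 2.89 in = 0.07341 m.
U = 9.511 J  (the unit combination reduces to kg·m²/s² = J)
9.511 J × (1 cal / 4.184 J) = 2.273 cal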